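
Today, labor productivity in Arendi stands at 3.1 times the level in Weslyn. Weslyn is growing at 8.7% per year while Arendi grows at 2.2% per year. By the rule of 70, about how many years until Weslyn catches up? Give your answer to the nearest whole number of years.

What matters is the difference: 6.5 pp.
Rule of 70 on the gap: the ratio halves every 70/6.5 ≈ 10.77 years.
A 3.1 times gap takes log₂(3.1) ≈ 1.63 halvings to close: 1.63 × 10.77 ≈ 18 years.

about 18 years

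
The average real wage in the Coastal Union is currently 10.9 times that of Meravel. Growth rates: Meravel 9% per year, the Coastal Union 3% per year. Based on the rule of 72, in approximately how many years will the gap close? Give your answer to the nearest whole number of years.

What matters is the difference: 6 pp.
Rule of 72 on the gap: the ratio halves every 72/6 ≈ 12.00 years.
A 10.9 times gap takes log₂(10.9) ≈ 3.45 halvings to close: 3.45 × 12.00 ≈ 41 years.

approximately 41 years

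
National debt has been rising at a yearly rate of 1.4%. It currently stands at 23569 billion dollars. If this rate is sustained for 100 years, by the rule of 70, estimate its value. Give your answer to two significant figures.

Doubling time ≈ 70/1.4 = 50.00 years.
100 years is 100/50.00 ≈ 2.00 doublings, a factor of 2^2.00 ≈ 4.00.
23569 × 4.00 ≈ 94000 billion dollars.

roughly 94000 billion dollars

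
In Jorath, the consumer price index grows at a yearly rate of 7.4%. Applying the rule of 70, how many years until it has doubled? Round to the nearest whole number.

9 years

At 7.4%, doubling takes about 70/7.4 = 9.46 years.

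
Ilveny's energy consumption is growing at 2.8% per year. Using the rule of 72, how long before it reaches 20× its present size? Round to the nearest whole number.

approximately 111 years

One doubling takes 72/2.8 = 25.71 years.
20× is log₂ 20 ≈ 4.32 doublings, so ≈ 4.32 × 25.71 = 111 years.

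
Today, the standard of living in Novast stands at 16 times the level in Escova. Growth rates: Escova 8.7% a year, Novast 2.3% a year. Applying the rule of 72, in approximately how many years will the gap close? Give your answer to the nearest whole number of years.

The growth-rate gap is 8.7% − 2.3% = 6.4 percentage points.
So the ratio between them halves every 72/6.4 ≈ 11.25 years.
A 16 times gap closes after 4 halvings: 4 × 11.25 ≈ 45 years.

approximately 45 years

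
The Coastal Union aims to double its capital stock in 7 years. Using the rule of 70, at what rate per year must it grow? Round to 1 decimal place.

around 10.0% per year

70 / 7 ≈ 10.00, so about 10.0% per year.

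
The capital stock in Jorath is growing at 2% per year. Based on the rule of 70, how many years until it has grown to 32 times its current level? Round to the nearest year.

One doubling takes 70/2 = 35.00 years.
32× is 5 doublings, so 5 × 35.00 ≈ 175 years.

about 175 years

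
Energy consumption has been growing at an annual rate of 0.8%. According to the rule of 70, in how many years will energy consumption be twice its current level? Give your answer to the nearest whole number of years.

approximately 88 years

70/0.8 ≈ 87.50, so it doubles roughly every 88 years.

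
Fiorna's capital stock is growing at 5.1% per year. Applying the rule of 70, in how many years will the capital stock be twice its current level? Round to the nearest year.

around 14 years

At 5.1%, doubling takes about 70/5.1 = 13.73 years.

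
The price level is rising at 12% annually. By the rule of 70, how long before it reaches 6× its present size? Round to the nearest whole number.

approximately 15 years

One doubling takes 70/12 = 5.83 years.
6× is log₂ 6 ≈ 2.58 doublings, so ≈ 2.58 × 5.83 = 15 years.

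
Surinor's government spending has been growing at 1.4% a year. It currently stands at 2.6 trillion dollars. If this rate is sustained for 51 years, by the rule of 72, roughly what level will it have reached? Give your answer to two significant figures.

It doubles every 72/1.4 ≈ 51.43 years, so 51 years is 0.99 doublings.
2^0.99 ≈ 1.99; 2.6 × 1.99 ≈ 5.2 trillion dollars.

5.2 trillion dollars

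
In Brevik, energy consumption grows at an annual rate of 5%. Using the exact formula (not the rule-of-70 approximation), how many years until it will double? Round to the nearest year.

14 years

t = ln(2) / ln(1 + 0.05) = 0.6931 / 0.048790 ≈ 14.21.
≈ 14 years.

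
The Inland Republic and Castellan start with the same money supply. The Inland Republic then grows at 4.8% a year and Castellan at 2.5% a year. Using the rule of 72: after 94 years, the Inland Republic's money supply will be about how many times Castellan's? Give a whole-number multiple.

around 8 times

Only the 2.3-point difference matters.
72/2.3 ≈ 31.30 years per doubling of the ratio; 94 years gives 3.00 doublings, so ≈ 8×.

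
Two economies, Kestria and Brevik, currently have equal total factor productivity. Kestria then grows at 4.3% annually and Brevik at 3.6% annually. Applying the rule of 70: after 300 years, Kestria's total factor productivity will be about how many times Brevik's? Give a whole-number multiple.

Rate gap = 4.3% − 3.6% = 0.7 points.
The ratio doubles every 70/0.7 ≈ 100.00 years.
300/100.00 ≈ 3.00 doublings → ratio ≈ 2^3.00 ≈ 8.

approximately 8 times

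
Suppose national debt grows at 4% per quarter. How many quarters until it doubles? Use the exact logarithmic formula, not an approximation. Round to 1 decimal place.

17.7 quarters

t = ln(2) / ln(1 + 0.04) = 0.6931 / 0.039221 ≈ 17.67.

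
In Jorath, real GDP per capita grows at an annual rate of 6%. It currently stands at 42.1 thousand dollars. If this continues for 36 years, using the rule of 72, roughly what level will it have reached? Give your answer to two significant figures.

around 340 thousand dollars

It doubles every 72/6 ≈ 12.00 years, so 36 years is 3.00 doublings.
2^3.00 ≈ 8.00; 42.1 × 8.00 ≈ 340 thousand dollars.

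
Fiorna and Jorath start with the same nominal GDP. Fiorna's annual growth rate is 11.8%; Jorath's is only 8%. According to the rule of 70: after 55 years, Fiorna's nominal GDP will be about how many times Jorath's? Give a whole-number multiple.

roughly 8 times

Only the 3.8-point difference matters.
70/3.8 ≈ 18.42 years per doubling of the ratio; 55 years gives 2.99 doublings, so ≈ 8×.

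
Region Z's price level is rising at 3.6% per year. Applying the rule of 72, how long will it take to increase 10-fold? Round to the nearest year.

At 3.6% it doubles every 72/3.6 ≈ 20.00 years.
Reaching 10× takes log₂(10) ≈ 3.32 doublings.
3.32 × 20.00 ≈ 66 years.

66 years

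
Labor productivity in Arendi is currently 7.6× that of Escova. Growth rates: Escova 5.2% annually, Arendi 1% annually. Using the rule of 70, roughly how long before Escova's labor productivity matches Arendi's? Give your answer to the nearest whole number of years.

Escova gains on Arendi at 5.2% − 1% = 4.2 points a year.
At that relative rate the gap halves every 70/4.2 ≈ 16.67 years.
A 7.6× gap takes log₂(7.6) ≈ 2.93 halvings to close: 2.93 × 16.67 ≈ 49 years.

roughly 49 years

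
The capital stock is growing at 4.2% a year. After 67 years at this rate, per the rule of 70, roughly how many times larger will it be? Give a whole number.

Doubling time ≈ 70/4.2 = 16.67 years.
67/16.67 ≈ 4 doublings, so about 2^4 = 16×.

≈ 16 times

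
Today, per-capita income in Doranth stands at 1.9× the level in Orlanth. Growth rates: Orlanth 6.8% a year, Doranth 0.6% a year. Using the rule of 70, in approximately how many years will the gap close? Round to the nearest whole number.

around 10 years

What matters is the difference: 6.2 pp.
Rule of 70 on the gap: the ratio halves every 70/6.2 ≈ 11.29 years.
A 1.9× gap takes log₂(1.9) ≈ 0.93 halvings to close: 0.93 × 11.29 ≈ 10 years.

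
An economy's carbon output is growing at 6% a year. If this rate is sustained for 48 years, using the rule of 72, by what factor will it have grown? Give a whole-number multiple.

around 16 times

Doubling time ≈ 72/6 = 12.00 years.
48/12.00 ≈ 4 doublings, so about 2^4 = 16×.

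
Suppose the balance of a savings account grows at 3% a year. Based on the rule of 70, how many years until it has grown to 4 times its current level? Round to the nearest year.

approximately 47 years

One doubling takes 70/3 = 23.33 years.
4 = 2^2, so 2 doublings → 47 years.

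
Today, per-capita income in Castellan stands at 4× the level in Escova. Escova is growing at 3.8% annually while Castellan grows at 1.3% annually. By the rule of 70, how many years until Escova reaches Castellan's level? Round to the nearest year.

56 years

The growth-rate gap is 3.8% − 1.3% = 2.5 percentage points.
So the ratio between them halves every 70/2.5 ≈ 28.00 years.
A 4× gap closes after 2 halvings: 2 × 28.00 ≈ 56 years.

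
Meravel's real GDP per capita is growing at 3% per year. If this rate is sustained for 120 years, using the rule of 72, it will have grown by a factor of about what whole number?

approximately 32 times

Doubling time ≈ 72/3 = 24.00 years.
120/24.00 ≈ 5 doublings, so about 2^5 = 32×.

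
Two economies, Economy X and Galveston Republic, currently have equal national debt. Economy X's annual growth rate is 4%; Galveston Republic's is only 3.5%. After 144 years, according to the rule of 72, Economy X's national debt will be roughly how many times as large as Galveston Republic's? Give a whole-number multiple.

Economy X pulls ahead at 0.5 pp per year, so the ratio doubles every 72/0.5 ≈ 144.00 years.
In 144 years that's 1.00 doublings: 2^1.00 ≈ 2.

around 2 times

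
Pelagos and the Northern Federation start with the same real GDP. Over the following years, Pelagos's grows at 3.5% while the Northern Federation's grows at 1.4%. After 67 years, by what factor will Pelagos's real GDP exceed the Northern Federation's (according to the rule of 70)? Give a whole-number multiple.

Rate gap = 3.5% − 1.4% = 2.1 points.
The ratio doubles every 70/2.1 ≈ 33.33 years.
67/33.33 ≈ 2.01 doublings → ratio ≈ 2^2.01 ≈ 4.

around 4 times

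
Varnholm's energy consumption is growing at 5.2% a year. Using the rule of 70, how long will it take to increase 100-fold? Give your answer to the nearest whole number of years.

≈ 89 years

One doubling takes 70/5.2 = 13.46 years.
Reaching 100× takes log₂(100) ≈ 6.64 doublings.
6.64 × 13.46 ≈ 89 years.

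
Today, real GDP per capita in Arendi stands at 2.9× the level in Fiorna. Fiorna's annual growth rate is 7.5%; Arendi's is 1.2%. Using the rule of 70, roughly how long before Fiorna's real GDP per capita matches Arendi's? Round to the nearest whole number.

The growth-rate gap is 7.5% − 1.2% = 6.3 percentage points.
So the ratio between them halves every 70/6.3 ≈ 11.11 years.
A 2.9× gap takes log₂(2.9) ≈ 1.54 halvings to close: 1.54 × 11.11 ≈ 17 years.

approximately 17 years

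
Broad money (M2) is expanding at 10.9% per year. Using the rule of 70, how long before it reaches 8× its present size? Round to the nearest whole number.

One doubling takes 70/10.9 = 6.42 years.
8× is 3 doublings, so 3 × 6.42 ≈ 19 years.

about 19 years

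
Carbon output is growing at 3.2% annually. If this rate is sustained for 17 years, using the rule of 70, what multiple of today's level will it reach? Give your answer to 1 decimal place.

Doubles every ≈ 21.88 years (70/3.2).
17 years is 0.78 doublings; 2^0.78 ≈ 1.7×.

about 1.7 times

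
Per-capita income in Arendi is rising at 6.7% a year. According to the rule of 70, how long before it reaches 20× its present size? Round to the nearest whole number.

One doubling takes 70/6.7 = 10.45 years.
20× is log₂ 20 ≈ 4.32 doublings, so ≈ 4.32 × 10.45 = 45 years.

45 years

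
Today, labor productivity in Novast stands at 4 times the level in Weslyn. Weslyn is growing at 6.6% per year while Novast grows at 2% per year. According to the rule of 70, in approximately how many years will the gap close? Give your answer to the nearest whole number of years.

30 years

What matters is the difference: 4.6 pp.
Rule of 70 on the gap: the ratio halves every 70/4.6 ≈ 15.22 years.
A 4 times gap closes after 2 halvings: 2 × 15.22 ≈ 30 years.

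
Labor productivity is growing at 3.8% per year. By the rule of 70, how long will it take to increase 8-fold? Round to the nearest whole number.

Doubling time ≈ 70/3.8 = 18.42 years.
Getting to 8× needs 3 doublings: 3 × 18.42 ≈ 55 years.

55 years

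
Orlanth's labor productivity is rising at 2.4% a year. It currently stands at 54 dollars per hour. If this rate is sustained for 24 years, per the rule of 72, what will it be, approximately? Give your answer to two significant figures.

around 94 dollars per hour

Doubling time ≈ 72/2.4 = 30.00 years.
24 years is 24/30.00 ≈ 0.80 doublings, a factor of 2^0.80 ≈ 1.74.
54 × 1.74 ≈ 94 dollars per hour.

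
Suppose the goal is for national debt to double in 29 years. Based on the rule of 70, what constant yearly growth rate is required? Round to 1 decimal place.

approximately 2.4%

70 / 29 ≈ 2.41, so about 2.4% per year.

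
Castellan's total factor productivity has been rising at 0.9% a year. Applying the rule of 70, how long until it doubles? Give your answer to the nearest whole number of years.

At 0.9%, doubling takes about 70/0.9 = 77.78 years.

≈ 78 years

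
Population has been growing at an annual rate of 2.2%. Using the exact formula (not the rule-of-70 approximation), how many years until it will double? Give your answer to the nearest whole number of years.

32 years

t = ln(2) / ln(1 + 0.022) = 0.6931 / 0.021761 ≈ 31.85.
≈ 32 years.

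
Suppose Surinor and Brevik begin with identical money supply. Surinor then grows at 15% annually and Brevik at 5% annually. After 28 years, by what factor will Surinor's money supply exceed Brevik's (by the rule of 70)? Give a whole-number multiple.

about 16 times

Rate gap = 15% − 5% = 10 points.
The ratio doubles every 70/10 ≈ 7.00 years.
28/7.00 ≈ 4.00 doublings → ratio ≈ 2^4.00 ≈ 16.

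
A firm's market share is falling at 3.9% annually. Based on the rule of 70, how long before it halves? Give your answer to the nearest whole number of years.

around 18 years

Halving time ≈ 70 / 3.9 = 17.95 → 18 years.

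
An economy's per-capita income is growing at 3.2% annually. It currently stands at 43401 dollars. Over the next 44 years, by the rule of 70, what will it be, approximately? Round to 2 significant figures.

roughly 170000 dollars

Doubling time ≈ 70/3.2 = 21.88 years.
44 years is 44/21.88 ≈ 2.01 doublings, a factor of 2^2.01 ≈ 4.03.
43401 × 4.03 ≈ 170000 dollars.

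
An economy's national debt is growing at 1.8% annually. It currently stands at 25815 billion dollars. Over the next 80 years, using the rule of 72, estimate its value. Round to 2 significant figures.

roughly 100000 billion dollars

It doubles every 72/1.8 ≈ 40.00 years, so 80 years is 2.00 doublings.
2^2.00 ≈ 4.00; 25815 × 4.00 ≈ 100000 billion dollars.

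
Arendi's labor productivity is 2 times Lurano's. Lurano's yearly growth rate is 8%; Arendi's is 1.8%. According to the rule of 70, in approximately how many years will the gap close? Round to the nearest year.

The growth-rate gap is 8% − 1.8% = 6.2 percentage points.
So the ratio between them halves every 70/6.2 ≈ 11.29 years.
A 2 times gap closes after 1 halving: 1 × 11.29 ≈ 11 years.

approximately 11 years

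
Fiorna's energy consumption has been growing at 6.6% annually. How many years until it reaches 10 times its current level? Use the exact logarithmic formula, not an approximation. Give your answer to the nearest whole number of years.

t = ln(10) / ln(1 + 0.066) = 2.3026 / 0.063913 ≈ 36.03.
≈ 36 years.

36 years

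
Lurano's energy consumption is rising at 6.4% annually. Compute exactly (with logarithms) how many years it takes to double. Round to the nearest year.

t = ln(2) / ln(1 + 0.064) = 0.6931 / 0.062035 ≈ 11.17.
≈ 11 years.

11 years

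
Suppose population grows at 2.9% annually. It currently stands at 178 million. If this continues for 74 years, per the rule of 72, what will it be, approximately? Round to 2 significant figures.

It doubles every 72/2.9 ≈ 24.83 years, so 74 years is 2.98 doublings.
2^2.98 ≈ 7.89; 178 × 7.89 ≈ 1400 million.

about 1400 million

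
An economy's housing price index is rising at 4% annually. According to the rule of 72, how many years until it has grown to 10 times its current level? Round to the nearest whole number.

about 60 years

One doubling takes 72/4 = 18.00 years.
10× is log₂ 10 ≈ 3.32 doublings, so ≈ 3.32 × 18.00 = 60 years.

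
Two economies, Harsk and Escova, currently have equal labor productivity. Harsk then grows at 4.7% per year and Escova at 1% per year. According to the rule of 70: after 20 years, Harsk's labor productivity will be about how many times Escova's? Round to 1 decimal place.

about 2.1 times

Rate gap = 4.7% − 1% = 3.7 points.
The ratio doubles every 70/3.7 ≈ 18.92 years.
20/18.92 ≈ 1.06 doublings → ratio ≈ 2^1.06 ≈ 2.1.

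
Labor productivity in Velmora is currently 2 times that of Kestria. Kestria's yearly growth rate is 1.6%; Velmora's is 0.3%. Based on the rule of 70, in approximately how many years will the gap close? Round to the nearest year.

roughly 54 years

What matters is the difference: 1.3 pp.
Rule of 70 on the gap: the ratio halves every 70/1.3 ≈ 53.85 years.
A 2 times gap closes after 1 halving: 1 × 53.85 ≈ 54 years.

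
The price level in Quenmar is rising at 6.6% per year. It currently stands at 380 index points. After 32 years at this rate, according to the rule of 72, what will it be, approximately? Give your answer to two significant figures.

roughly 2900 index points

Doubling time ≈ 72/6.6 = 10.91 years.
32 years is 32/10.91 ≈ 2.93 doublings, a factor of 2^2.93 ≈ 7.62.
380 × 7.62 ≈ 2900 index points.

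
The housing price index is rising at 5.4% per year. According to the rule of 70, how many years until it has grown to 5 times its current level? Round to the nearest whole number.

One doubling takes 70/5.4 = 12.96 years.
5× is log₂ 5 ≈ 2.32 doublings, so ≈ 2.32 × 12.96 = 30 years.

roughly 30 years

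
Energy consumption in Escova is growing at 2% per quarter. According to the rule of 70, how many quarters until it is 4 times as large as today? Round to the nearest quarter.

approximately 70 quarters

At 2% it doubles every 70/2 ≈ 35.00 quarters.
4 = 2^2, so 2 doublings → 70 quarters.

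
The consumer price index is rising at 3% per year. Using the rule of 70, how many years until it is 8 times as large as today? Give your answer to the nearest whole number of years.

At 3% it doubles every 70/3 ≈ 23.33 years.
8 = 2^3, so 3 doublings → 70 years.

approximately 70 years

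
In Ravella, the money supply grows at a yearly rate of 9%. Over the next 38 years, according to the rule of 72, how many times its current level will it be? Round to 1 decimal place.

Doubles every ≈ 8.00 years (72/9).
38 years is 4.75 doublings; 2^4.75 ≈ 26.9×.

around 26.9 times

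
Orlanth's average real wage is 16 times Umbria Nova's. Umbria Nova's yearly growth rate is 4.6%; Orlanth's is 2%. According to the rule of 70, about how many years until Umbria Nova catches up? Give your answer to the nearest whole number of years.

108 years

The growth-rate gap is 4.6% − 2% = 2.6 percentage points.
So the ratio between them halves every 70/2.6 ≈ 26.92 years.
A 16 times gap closes after 4 halvings: 4 × 26.92 ≈ 108 years.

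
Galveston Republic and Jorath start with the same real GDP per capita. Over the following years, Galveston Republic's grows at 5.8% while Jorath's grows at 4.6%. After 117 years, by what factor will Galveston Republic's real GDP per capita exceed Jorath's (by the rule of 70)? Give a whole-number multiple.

Rate gap = 5.8% − 4.6% = 1.2 points.
The ratio doubles every 70/1.2 ≈ 58.33 years.
117/58.33 ≈ 2.01 doublings → ratio ≈ 2^2.01 ≈ 4.

around 4 times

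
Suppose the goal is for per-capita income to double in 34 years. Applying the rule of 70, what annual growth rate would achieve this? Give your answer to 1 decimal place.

2.1%

70 / 34 ≈ 2.06, so about 2.1% a year.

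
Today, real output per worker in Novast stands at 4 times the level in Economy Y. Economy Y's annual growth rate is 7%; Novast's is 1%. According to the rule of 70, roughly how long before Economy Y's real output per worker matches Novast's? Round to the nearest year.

What matters is the difference: 6 pp.
Rule of 70 on the gap: the ratio halves every 70/6 ≈ 11.67 years.
A 4 times gap closes after 2 halvings: 2 × 11.67 ≈ 23 years.

approximately 23 years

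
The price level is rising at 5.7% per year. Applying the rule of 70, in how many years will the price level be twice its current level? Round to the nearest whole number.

Doubling time ≈ 70 / 5.7 = 12.28 years.

about 12 years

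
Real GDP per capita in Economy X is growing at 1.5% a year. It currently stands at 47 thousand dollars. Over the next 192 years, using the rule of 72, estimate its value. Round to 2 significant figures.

It doubles every 72/1.5 ≈ 48.00 years, so 192 years is 4.00 doublings.
2^4.00 ≈ 16.00; 47 × 16.00 ≈ 750 thousand dollars.

about 750 thousand dollars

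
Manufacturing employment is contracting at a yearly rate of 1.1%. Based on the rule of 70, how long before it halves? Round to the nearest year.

64 years

The rule works in reverse for decay: 70/1.1 ≈ 63.64 years to halve.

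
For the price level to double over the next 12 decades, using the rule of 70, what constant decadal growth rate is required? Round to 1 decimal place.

approximately 5.8% per decade

70 / 12 ≈ 5.83, so about 5.8% per decade.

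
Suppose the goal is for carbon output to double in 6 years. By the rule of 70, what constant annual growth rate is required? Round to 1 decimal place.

about 11.7%

70 / 6 ≈ 11.67, so about 11.7% a year.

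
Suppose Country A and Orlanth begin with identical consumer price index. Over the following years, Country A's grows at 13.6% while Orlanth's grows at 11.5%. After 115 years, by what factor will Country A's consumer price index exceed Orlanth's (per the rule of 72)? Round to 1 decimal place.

around 10.2 times

Country A pulls ahead at 2.1 pp per year, so the ratio doubles every 72/2.1 ≈ 34.29 years.
In 115 years that's 3.35 doublings: 2^3.35 ≈ 10.2.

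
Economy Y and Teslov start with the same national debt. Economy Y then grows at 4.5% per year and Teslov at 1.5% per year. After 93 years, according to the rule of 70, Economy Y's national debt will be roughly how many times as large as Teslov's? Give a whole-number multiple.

≈ 16 times

Economy Y pulls ahead at 3 pp per year, so the ratio doubles every 70/3 ≈ 23.33 years.
In 93 years that's 3.99 doublings: 2^3.99 ≈ 16.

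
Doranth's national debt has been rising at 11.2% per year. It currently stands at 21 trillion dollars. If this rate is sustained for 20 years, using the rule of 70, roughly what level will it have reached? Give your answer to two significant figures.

around 190 trillion dollars

It doubles every 70/11.2 ≈ 6.25 years, so 20 years is 3.20 doublings.
2^3.20 ≈ 9.19; 21 × 9.19 ≈ 190 trillion dollars.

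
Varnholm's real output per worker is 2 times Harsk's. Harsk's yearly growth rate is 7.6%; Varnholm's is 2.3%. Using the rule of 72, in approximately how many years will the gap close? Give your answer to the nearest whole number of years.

≈ 14 years

The growth-rate gap is 7.6% − 2.3% = 5.3 percentage points.
So the ratio between them halves every 72/5.3 ≈ 13.58 years.
A 2 times gap closes after 1 halving: 1 × 13.58 ≈ 14 years.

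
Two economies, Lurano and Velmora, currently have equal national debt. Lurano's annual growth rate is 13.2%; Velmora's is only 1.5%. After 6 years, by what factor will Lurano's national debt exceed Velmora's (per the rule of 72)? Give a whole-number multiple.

Rate gap = 13.2% − 1.5% = 11.7 points.
The ratio doubles every 72/11.7 ≈ 6.15 years.
6/6.15 ≈ 0.98 doublings → ratio ≈ 2^0.98 ≈ 2.

2 times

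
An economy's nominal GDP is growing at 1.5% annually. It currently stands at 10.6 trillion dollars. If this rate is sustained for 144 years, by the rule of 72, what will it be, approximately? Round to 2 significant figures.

It doubles every 72/1.5 ≈ 48.00 years, so 144 years is 3.00 doublings.
2^3.00 ≈ 8.00; 10.6 × 8.00 ≈ 85 trillion dollars.

85 trillion dollars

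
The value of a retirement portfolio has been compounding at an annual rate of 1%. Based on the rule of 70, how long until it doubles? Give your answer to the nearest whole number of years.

At 1%, doubling takes about 70/1 = 70.00 years.

about 70 years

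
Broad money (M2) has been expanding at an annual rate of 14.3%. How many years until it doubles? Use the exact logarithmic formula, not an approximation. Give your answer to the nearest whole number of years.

t = ln(2) / ln(1 + 0.143) = 0.6931 / 0.133656 ≈ 5.19.
≈ 5 years.

5 years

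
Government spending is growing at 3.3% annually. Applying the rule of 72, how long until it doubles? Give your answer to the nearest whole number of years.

At 3.3%, doubling takes about 72/3.3 = 21.82 years.

roughly 22 years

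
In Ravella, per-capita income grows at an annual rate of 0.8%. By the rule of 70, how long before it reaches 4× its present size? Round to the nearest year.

One doubling takes 70/0.8 = 87.50 years.
4× is 2 doublings, so 2 × 87.50 ≈ 175 years.

≈ 175 years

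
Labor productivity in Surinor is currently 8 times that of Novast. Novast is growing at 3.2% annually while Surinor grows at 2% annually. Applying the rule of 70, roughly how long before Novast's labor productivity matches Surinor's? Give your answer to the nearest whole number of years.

around 175 years

The growth-rate gap is 3.2% − 2% = 1.2 percentage points.
So the ratio between them halves every 70/1.2 ≈ 58.33 years.
An 8 times gap closes after 3 halvings: 3 × 58.33 ≈ 175 years.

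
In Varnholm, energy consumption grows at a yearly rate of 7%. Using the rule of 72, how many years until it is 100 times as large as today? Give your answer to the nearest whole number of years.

68 years

Doubling time ≈ 72/7 = 10.29 years.
100× is log₂ 100 ≈ 6.64 doublings, so ≈ 6.64 × 10.29 = 68 years.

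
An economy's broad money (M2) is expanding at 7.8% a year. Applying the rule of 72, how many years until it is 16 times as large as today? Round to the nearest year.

37 years

At 7.8% it doubles every 72/7.8 ≈ 9.23 years.
16× is 4 doublings, so 4 × 9.23 ≈ 37 years.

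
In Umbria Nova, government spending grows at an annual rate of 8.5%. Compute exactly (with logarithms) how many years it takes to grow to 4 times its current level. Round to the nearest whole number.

t = ln(4) / ln(1 + 0.085) = 1.3863 / 0.081580 ≈ 16.99.
≈ 17 years.

17 years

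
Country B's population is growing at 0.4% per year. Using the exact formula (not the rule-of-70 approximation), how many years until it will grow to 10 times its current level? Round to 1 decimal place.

576.8 years

t = ln(10) / ln(1 + 0.004) = 2.3026 / 0.003992 ≈ 576.80.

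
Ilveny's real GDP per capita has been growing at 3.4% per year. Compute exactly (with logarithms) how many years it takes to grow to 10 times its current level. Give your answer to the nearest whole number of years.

t = ln(10) / ln(1 + 0.034) = 2.3026 / 0.033435 ≈ 68.87.
≈ 69 years.

69 years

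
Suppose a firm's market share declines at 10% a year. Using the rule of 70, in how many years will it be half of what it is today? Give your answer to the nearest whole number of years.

Falling at 10%, it halves about every 70/10 = 7.00 years.

about 7 years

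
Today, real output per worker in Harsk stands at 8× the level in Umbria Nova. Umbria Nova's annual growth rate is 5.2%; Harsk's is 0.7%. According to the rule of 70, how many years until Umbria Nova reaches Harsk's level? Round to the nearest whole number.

approximately 47 years

What matters is the difference: 4.5 pp.
Rule of 70 on the gap: the ratio halves every 70/4.5 ≈ 15.56 years.
An 8× gap closes after 3 halvings: 3 × 15.56 ≈ 47 years.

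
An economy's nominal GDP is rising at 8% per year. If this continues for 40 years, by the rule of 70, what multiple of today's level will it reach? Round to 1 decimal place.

roughly 23.8 times

Doubles every ≈ 8.75 years (70/8).
40 years is 4.57 doublings; 2^4.57 ≈ 23.8×.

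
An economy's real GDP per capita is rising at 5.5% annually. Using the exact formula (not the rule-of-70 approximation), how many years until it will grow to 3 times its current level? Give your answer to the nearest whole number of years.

t = ln(3) / ln(1 + 0.055) = 1.0986 / 0.053541 ≈ 20.52.
≈ 21 years.

21 years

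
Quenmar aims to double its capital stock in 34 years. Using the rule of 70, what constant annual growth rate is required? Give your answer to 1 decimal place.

2.1%

70 / 34 ≈ 2.06, so about 2.1% a year.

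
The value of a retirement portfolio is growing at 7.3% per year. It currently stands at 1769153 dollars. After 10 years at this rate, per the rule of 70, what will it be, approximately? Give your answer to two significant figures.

It doubles every 70/7.3 ≈ 9.59 years, so 10 years is 1.04 doublings.
2^1.04 ≈ 2.06; 1769153 × 2.06 ≈ 3600000 dollars.

≈ 3600000 dollars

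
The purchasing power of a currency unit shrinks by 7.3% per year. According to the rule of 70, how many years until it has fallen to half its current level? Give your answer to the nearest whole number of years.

≈ 10 years

Falling at 7.3%, it halves about every 70/7.3 = 9.59 years.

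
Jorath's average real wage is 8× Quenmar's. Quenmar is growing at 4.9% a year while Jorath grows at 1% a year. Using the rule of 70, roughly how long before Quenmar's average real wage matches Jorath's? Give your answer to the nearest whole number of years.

≈ 54 years

What matters is the difference: 3.9 pp.
Rule of 70 on the gap: the ratio halves every 70/3.9 ≈ 17.95 years.
An 8× gap closes after 3 halvings: 3 × 17.95 ≈ 54 years.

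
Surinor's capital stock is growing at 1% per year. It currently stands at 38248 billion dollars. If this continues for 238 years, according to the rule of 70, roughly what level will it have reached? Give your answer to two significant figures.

roughly 400000 billion dollars

Doubling time ≈ 70/1 = 70.00 years.
238 years is 238/70.00 ≈ 3.40 doublings, a factor of 2^3.40 ≈ 10.56.
38248 × 10.56 ≈ 400000 billion dollars.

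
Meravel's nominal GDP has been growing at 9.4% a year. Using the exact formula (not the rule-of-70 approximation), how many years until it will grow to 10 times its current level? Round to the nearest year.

t = ln(10) / ln(1 + 0.094) = 2.3026 / 0.089841 ≈ 25.63.
≈ 26 years.

26 years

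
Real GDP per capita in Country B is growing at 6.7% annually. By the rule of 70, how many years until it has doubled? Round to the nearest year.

At 6.7%, doubling takes about 70/6.7 = 10.45 years.

around 10 years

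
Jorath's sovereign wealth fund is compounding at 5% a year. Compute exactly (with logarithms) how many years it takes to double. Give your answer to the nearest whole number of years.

t = ln(2) / ln(1 + 0.05) = 0.6931 / 0.048790 ≈ 14.21.
≈ 14 years.

14 years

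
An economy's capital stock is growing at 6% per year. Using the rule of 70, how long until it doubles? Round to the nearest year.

approximately 12 years

At 6%, doubling takes about 70/6 = 11.67 years.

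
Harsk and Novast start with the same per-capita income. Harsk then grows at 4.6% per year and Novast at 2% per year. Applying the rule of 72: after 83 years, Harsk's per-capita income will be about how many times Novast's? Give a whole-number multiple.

≈ 8 times

Harsk pulls ahead at 2.6 pp per year, so the ratio doubles every 72/2.6 ≈ 27.69 years.
In 83 years that's 3.00 doublings: 2^3.00 ≈ 8.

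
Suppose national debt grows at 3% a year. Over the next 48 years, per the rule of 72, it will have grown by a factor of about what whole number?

At 3% one doubling takes ≈ 24.00 years; 48 years is 2 of them, so ×4.

4 times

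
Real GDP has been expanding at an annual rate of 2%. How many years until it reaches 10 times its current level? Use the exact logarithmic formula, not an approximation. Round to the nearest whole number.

116 years

t = ln(10) / ln(1 + 0.02) = 2.3026 / 0.019803 ≈ 116.28.
≈ 116 years.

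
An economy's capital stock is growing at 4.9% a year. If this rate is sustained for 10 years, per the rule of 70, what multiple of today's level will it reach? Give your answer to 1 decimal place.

Doubling time ≈ 70/4.9 = 14.29 years.
10 years / 14.29 ≈ 0.70 doublings → factor 2^0.70 ≈ 1.6.

around 1.6 times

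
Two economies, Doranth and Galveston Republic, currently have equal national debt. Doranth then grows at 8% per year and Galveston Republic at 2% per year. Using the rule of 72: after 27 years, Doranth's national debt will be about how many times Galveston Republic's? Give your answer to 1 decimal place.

around 4.8 times

Doranth pulls ahead at 6 pp per year, so the ratio doubles every 72/6 ≈ 12.00 years.
In 27 years that's 2.25 doublings: 2^2.25 ≈ 4.8.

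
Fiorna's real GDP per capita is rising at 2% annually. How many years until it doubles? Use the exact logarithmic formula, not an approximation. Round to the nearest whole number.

35 years

t = ln(2) / ln(1 + 0.02) = 0.6931 / 0.019803 ≈ 35.00.
≈ 35 years.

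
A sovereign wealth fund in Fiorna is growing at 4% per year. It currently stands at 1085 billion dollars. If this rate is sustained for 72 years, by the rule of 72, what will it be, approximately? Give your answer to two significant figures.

Doubling time ≈ 72/4 = 18.00 years.
72 years is 72/18.00 ≈ 4.00 doublings, a factor of 2^4.00 ≈ 16.00.
1085 × 16.00 ≈ 17000 billion dollars.

about 17000 billion dollars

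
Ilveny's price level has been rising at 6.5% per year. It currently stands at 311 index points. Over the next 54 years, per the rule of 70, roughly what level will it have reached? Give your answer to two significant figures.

approximately 10000 index points

Doubling time ≈ 70/6.5 = 10.77 years.
54 years is 54/10.77 ≈ 5.01 doublings, a factor of 2^5.01 ≈ 32.22.
311 × 32.22 ≈ 10000 index points.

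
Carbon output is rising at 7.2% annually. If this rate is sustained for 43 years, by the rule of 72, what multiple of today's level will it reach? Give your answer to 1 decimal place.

Doubles every ≈ 10.00 years (72/7.2).
43 years is 4.30 doublings; 2^4.30 ≈ 19.7×.

around 19.7 times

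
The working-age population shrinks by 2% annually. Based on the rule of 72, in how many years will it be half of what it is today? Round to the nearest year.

around 36 years

Halving time ≈ 72 / 2 = 36.00 → 36 years.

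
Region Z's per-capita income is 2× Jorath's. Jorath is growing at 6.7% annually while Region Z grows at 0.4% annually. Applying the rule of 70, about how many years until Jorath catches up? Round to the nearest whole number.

Jorath gains on Region Z at 6.7% − 0.4% = 6.3 points a year.
At that relative rate the gap halves every 70/6.3 ≈ 11.11 years.
A 2× gap closes after 1 halving: 1 × 11.11 ≈ 11 years.

approximately 11 years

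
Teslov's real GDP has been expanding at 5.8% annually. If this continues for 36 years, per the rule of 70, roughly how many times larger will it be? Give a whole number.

approximately 8 times

70/5.8 ≈ 12.07 years per doubling.
36 years fits 3 doublings: 2^3 = 8.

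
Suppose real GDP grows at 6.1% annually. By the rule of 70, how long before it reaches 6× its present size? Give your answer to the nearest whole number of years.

around 30 years

Doubling time ≈ 70/6.1 = 11.48 years.
6× is log₂ 6 ≈ 2.58 doublings, so ≈ 2.58 × 11.48 = 30 years.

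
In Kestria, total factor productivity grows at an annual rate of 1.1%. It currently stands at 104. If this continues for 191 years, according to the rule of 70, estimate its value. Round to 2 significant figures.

It doubles every 70/1.1 ≈ 63.64 years, so 191 years is 3.00 doublings.
2^3.00 ≈ 8.00; 104 × 8.00 ≈ 830.

≈ 830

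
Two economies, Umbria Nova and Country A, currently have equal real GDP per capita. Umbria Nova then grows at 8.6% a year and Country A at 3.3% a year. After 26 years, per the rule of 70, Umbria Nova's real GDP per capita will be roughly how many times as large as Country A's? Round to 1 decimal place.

Only the 5.3-point difference matters.
70/5.3 ≈ 13.21 years per doubling of the ratio; 26 years gives 1.97 doublings, so ≈ 3.9×.

approximately 3.9 times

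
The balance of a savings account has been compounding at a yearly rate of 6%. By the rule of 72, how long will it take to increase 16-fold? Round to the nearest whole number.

around 48 years

One doubling takes 72/6 = 12.00 years.
16 = 2^4, so 4 doublings → 48 years.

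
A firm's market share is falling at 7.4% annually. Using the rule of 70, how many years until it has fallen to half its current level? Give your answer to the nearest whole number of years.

roughly 9 years

Falling at 7.4%, it halves about every 70/7.4 = 9.46 years.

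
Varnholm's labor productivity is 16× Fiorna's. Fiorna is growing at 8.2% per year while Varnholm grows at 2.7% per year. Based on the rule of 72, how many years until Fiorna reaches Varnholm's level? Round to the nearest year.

The growth-rate gap is 8.2% − 2.7% = 5.5 percentage points.
So the ratio between them halves every 72/5.5 ≈ 13.09 years.
A 16× gap closes after 4 halvings: 4 × 13.09 ≈ 52 years.

52 years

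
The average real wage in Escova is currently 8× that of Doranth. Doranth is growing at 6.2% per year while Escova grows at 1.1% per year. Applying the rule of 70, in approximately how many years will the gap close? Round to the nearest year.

approximately 41 years

Doranth gains on Escova at 6.2% − 1.1% = 5.1 points a year.
At that relative rate the gap halves every 70/5.1 ≈ 13.73 years.
An 8× gap closes after 3 halvings: 3 × 13.73 ≈ 41 years.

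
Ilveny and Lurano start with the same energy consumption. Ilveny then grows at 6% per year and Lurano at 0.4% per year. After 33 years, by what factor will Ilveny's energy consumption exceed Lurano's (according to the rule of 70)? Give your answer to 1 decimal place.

Ilveny pulls ahead at 5.6 pp per year, so the ratio doubles every 70/5.6 ≈ 12.50 years.
In 33 years that's 2.64 doublings: 2^2.64 ≈ 6.2.

≈ 6.2 times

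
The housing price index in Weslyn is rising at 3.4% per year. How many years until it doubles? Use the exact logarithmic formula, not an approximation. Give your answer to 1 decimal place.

20.7 years

t = ln(2) / ln(1 + 0.034) = 0.6931 / 0.033435 ≈ 20.73.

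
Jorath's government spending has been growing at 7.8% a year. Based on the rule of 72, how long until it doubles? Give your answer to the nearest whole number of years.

Doubling time ≈ 72 / 7.8 = 9.23 years.

9 years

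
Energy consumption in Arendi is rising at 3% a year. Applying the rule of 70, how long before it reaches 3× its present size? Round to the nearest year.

37 years

Doubling time ≈ 70/3 = 23.33 years.
3× is log₂ 3 ≈ 1.58 doublings, so ≈ 1.58 × 23.33 = 37 years.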